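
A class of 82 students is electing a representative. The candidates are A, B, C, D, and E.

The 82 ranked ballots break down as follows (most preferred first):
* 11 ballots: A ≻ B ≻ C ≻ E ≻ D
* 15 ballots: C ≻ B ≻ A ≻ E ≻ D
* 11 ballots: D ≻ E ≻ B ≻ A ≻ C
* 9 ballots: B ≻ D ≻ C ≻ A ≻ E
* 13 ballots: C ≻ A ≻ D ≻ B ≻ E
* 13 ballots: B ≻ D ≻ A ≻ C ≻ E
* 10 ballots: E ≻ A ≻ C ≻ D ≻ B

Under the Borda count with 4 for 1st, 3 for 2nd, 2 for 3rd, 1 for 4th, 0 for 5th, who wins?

B

A: 11×4 + 15×2 + 11×1 + 9×1 + 13×3 + 13×2 + 10×3 = 189
B: 11×3 + 15×3 + 11×2 + 9×4 + 13×1 + 13×4 + 10×0 = 201
C: 11×2 + 15×4 + 11×0 + 9×2 + 13×4 + 13×1 + 10×2 = 185
D: 11×0 + 15×0 + 11×4 + 9×3 + 13×2 + 13×3 + 10×1 = 146
E: 11×1 + 15×1 + 11×3 + 9×0 + 13×0 + 13×0 + 10×4 = 99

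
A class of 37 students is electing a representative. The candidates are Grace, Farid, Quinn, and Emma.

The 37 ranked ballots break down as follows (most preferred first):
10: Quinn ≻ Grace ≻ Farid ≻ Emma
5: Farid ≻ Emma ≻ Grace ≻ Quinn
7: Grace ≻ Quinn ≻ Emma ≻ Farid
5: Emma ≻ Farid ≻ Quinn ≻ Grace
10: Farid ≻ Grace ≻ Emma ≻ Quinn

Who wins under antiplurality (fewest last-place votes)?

Grace

Last-place votes: Grace 5, Farid 7, Quinn 15, Emma 10.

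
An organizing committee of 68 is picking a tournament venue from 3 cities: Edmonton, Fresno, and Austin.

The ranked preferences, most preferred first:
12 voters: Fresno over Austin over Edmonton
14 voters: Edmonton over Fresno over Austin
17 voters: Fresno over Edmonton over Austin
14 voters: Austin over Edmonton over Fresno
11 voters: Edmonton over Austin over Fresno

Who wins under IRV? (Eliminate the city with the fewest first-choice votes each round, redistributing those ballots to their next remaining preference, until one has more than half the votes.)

Round 1: Edmonton 25, Fresno 29, Austin 14. Austin eliminated.
Round 2: Edmonton 39, Fresno 29. Edmonton has a majority (≥35).

Edmonton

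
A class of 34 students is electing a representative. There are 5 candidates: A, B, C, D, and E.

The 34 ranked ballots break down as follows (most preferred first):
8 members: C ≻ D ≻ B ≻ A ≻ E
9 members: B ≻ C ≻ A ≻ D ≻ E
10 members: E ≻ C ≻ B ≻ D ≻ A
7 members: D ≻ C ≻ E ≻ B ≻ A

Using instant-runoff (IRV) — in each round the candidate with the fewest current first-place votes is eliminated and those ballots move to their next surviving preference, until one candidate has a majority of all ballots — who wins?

Round 1: A 0, B 9, C 8, D 7, E 10. A eliminated.
Round 2: B 9, C 8, D 7, E 10. D eliminated.
Round 3: B 9, C 15, E 10. B eliminated.
Round 4: C 24, E 10. C has a majority (≥18).

C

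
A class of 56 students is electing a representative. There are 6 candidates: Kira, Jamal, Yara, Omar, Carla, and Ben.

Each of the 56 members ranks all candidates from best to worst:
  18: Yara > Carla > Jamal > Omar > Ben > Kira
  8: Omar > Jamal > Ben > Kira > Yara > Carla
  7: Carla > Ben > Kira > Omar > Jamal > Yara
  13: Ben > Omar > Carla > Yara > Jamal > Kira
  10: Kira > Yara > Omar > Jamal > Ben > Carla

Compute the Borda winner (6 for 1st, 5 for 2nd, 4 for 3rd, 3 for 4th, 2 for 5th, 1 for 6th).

Kira: 18×1 + 8×3 + 7×4 + 13×1 + 10×6 = 143
Jamal: 18×4 + 8×5 + 7×2 + 13×2 + 10×3 = 182
Yara: 18×6 + 8×2 + 7×1 + 13×3 + 10×5 = 220
Omar: 18×3 + 8×6 + 7×3 + 13×5 + 10×4 = 228
Carla: 18×5 + 8×1 + 7×6 + 13×4 + 10×1 = 202
Ben: 18×2 + 8×4 + 7×5 + 13×6 + 10×2 = 201

Omar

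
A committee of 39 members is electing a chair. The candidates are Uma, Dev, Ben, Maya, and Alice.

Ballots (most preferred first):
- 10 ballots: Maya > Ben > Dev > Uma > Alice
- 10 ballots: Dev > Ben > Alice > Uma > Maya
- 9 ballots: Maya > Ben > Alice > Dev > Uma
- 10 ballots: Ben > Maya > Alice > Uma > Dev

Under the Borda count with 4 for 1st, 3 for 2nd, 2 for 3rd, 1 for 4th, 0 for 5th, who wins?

Uma: 10×1 + 10×1 + 9×0 + 10×1 = 30
Dev: 10×2 + 10×4 + 9×1 + 10×0 = 69
Ben: 10×3 + 10×3 + 9×3 + 10×4 = 127
Maya: 10×4 + 10×0 + 9×4 + 10×3 = 106
Alice: 10×0 + 10×2 + 9×2 + 10×2 = 58

Ben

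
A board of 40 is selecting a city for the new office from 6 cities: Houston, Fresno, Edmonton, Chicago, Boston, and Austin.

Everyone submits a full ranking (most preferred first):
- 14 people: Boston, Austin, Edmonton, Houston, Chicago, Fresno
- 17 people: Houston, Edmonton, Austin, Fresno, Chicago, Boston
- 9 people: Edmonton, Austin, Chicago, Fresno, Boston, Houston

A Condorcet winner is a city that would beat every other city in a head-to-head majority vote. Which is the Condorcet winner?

Edmonton vs Houston: 23–17
Edmonton vs Fresno: 40–0
Edmonton vs Chicago: 40–0
Edmonton vs Boston: 26–14
Edmonton vs Austin: 26–14
Edmonton beats every other city.

Edmonton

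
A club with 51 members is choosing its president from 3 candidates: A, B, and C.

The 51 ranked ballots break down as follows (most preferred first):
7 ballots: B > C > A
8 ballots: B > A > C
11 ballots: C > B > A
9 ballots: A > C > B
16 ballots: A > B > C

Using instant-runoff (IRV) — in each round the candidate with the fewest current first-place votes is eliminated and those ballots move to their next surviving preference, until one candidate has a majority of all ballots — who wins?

Round 1: A 25, B 15, C 11. C eliminated.
Round 2: A 25, B 26. B has a majority (≥26).

B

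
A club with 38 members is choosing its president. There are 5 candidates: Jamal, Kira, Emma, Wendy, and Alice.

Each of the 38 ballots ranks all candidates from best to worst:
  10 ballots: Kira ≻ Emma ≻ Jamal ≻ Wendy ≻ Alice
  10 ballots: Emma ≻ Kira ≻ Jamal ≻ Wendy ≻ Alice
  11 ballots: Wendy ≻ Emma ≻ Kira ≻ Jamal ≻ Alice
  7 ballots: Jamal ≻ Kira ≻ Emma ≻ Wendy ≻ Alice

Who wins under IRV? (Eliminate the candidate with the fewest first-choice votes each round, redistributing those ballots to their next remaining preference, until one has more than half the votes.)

Round 1: Jamal 7, Kira 10, Emma 10, Wendy 11, Alice 0. Alice eliminated.
Round 2: Jamal 7, Kira 10, Emma 10, Wendy 11. Jamal eliminated.
Round 3: Kira 17, Emma 10, Wendy 11. Emma eliminated.
Round 4: Kira 27, Wendy 11. Kira has a majority (≥20).

Kira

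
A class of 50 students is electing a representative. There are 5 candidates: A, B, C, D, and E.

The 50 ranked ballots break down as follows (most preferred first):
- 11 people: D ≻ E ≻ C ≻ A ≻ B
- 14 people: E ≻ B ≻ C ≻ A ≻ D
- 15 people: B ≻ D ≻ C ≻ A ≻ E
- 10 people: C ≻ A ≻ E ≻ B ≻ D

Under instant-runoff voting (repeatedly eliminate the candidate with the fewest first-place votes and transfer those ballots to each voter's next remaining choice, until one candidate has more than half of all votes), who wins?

Round 1: A 0, B 15, C 10, D 11, E 14. A eliminated.
Round 2: B 15, C 10, D 11, E 14. C eliminated.
Round 3: B 15, D 11, E 24. D eliminated.
Round 4: B 15, E 35. E has a majority (≥26).

E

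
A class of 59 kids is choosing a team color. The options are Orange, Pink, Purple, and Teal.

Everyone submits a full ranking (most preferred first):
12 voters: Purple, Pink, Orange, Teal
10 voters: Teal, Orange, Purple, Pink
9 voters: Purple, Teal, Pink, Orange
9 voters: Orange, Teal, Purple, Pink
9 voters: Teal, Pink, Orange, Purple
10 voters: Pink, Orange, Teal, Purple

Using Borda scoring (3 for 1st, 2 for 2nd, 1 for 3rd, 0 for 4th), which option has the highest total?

Orange: 12×1 + 10×2 + 9×0 + 9×3 + 9×1 + 10×2 = 88
Pink: 12×2 + 10×0 + 9×1 + 9×0 + 9×2 + 10×3 = 81
Purple: 12×3 + 10×1 + 9×3 + 9×1 + 9×0 + 10×0 = 82
Teal: 12×0 + 10×3 + 9×2 + 9×2 + 9×3 + 10×1 = 103

Teal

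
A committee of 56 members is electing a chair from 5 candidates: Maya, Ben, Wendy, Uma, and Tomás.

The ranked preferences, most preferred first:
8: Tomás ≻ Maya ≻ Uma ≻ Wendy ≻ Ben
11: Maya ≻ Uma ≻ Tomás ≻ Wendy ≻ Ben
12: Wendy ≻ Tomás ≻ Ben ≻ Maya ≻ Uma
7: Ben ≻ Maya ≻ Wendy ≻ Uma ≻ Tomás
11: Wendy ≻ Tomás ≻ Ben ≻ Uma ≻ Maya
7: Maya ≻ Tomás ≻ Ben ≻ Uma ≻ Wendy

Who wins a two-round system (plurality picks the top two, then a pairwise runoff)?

Maya

Round 1 first-place votes: Maya 18, Ben 7, Wendy 23, Uma 0, Tomás 8. Wendy and Maya advance.
Runoff: Wendy is ranked above Maya on 23 ballots, Maya above Wendy on 33.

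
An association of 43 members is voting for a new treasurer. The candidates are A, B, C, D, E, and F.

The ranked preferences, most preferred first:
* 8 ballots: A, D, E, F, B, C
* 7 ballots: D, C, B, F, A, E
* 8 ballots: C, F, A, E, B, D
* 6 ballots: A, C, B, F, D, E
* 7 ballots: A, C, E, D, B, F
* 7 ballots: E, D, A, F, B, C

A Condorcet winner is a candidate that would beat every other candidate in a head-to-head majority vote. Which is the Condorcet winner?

A vs B: 36–7
A vs C: 28–15
A vs D: 29–14
A vs E: 36–7
A vs F: 28–15
A beats every other candidate.

A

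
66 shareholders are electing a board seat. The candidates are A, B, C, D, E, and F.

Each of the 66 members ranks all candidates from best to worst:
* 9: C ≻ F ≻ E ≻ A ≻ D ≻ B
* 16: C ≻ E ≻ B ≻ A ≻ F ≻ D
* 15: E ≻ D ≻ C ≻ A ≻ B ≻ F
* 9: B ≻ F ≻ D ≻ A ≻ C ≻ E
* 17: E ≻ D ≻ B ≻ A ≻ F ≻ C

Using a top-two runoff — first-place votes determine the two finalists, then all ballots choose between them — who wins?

C

Round 1 first-place votes: A 0, B 9, C 25, D 0, E 32, F 0. E and C advance.
Runoff: E is ranked above C on 32 ballots, C above E on 34.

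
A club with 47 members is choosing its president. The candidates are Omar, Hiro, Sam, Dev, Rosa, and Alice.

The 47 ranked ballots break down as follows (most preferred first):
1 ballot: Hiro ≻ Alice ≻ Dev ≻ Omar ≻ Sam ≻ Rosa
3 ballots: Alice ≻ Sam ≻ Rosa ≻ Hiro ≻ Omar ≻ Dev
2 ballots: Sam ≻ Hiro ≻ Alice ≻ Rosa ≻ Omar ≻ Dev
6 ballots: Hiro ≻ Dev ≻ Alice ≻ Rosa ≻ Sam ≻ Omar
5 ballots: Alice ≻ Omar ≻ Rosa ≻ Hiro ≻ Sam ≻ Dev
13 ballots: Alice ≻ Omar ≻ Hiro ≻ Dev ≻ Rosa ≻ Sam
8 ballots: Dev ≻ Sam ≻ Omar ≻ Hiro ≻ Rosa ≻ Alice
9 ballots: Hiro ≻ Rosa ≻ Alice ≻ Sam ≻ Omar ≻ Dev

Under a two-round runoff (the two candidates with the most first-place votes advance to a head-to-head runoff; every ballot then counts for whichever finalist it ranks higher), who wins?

Round 1 first-place votes: Omar 0, Hiro 16, Sam 2, Dev 8, Rosa 0, Alice 21. Alice and Hiro advance.
Runoff: Alice is ranked above Hiro on 21 ballots, Hiro above Alice on 26.

Hiro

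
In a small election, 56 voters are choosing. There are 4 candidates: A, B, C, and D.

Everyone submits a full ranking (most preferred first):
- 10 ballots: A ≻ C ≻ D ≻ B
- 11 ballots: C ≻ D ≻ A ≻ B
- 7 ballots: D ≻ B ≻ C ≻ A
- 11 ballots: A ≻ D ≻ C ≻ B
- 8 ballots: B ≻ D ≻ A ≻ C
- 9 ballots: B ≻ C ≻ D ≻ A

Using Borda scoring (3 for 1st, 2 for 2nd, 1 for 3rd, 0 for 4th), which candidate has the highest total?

A: 10×3 + 11×1 + 7×0 + 11×3 + 8×1 + 9×0 = 82
B: 10×0 + 11×0 + 7×2 + 11×0 + 8×3 + 9×3 = 65
C: 10×2 + 11×3 + 7×1 + 11×1 + 8×0 + 9×2 = 89
D: 10×1 + 11×2 + 7×3 + 11×2 + 8×2 + 9×1 = 100

D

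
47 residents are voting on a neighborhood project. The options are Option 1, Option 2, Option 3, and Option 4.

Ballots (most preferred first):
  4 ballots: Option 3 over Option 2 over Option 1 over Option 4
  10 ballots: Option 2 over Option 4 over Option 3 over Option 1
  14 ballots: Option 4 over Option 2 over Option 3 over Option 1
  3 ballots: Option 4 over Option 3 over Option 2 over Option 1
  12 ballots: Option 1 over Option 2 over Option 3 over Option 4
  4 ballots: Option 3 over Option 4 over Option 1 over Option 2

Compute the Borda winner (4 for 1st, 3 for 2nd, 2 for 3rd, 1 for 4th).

Option 2

Option 1: 4×2 + 10×1 + 14×1 + 3×1 + 12×4 + 4×2 = 91
Option 2: 4×3 + 10×4 + 14×3 + 3×2 + 12×3 + 4×1 = 140
Option 3: 4×4 + 10×2 + 14×2 + 3×3 + 12×2 + 4×4 = 113
Option 4: 4×1 + 10×3 + 14×4 + 3×4 + 12×1 + 4×3 = 126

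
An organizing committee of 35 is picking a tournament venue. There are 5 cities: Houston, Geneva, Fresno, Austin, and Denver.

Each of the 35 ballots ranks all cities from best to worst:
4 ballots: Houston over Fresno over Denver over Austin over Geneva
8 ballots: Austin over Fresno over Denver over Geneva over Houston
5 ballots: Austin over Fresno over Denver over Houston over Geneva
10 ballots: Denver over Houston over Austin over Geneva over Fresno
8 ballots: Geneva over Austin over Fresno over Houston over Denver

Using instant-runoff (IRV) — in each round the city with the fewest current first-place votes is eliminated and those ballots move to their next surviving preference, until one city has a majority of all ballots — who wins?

Austin

Round 1: Houston 4, Geneva 8, Fresno 0, Austin 13, Denver 10. Fresno eliminated.
Round 2: Houston 4, Geneva 8, Austin 13, Denver 10. Houston eliminated.
Round 3: Geneva 8, Austin 13, Denver 14. Geneva eliminated.
Round 4: Austin 21, Denver 14. Austin has a majority (≥18).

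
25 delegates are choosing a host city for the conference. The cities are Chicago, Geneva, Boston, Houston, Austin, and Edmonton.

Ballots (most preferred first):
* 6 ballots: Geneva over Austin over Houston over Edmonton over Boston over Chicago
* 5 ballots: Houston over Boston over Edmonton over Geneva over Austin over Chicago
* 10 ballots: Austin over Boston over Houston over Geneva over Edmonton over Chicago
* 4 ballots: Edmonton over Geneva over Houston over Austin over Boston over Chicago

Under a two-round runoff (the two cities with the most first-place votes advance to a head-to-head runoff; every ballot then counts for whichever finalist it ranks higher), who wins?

Round 1 first-place votes: Chicago 0, Geneva 6, Boston 0, Houston 5, Austin 10, Edmonton 4. Austin and Geneva advance.
Runoff: Austin is ranked above Geneva on 10 ballots, Geneva above Austin on 15.

Geneva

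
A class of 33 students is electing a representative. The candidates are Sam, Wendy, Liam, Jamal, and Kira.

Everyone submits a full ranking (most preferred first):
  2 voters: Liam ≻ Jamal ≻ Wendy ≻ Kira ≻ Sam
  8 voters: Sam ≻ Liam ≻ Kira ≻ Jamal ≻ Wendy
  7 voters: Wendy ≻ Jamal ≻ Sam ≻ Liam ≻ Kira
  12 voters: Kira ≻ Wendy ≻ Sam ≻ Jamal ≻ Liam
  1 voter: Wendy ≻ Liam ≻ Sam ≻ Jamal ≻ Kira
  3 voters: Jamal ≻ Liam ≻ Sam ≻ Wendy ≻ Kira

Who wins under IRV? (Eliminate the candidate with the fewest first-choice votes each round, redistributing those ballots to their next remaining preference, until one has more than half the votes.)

Sam

Round 1: Sam 8, Wendy 8, Liam 2, Jamal 3, Kira 12. Liam eliminated.
Round 2: Sam 8, Wendy 8, Jamal 5, Kira 12. Jamal eliminated.
Round 3: Sam 11, Wendy 10, Kira 12. Wendy eliminated.
Round 4: Sam 19, Kira 14. Sam has a majority (≥17).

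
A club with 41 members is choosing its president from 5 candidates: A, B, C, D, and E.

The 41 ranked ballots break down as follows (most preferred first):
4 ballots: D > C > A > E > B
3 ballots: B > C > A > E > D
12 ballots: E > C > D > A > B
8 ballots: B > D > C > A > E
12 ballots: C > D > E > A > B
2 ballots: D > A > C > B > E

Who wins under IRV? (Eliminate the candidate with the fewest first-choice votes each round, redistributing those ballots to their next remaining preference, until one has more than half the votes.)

C

Round 1: A 0, B 11, C 12, D 6, E 12. A eliminated.
Round 2: B 11, C 12, D 6, E 12. D eliminated.
Round 3: B 11, C 18, E 12. B eliminated.
Round 4: C 29, E 12. C has a majority (≥21).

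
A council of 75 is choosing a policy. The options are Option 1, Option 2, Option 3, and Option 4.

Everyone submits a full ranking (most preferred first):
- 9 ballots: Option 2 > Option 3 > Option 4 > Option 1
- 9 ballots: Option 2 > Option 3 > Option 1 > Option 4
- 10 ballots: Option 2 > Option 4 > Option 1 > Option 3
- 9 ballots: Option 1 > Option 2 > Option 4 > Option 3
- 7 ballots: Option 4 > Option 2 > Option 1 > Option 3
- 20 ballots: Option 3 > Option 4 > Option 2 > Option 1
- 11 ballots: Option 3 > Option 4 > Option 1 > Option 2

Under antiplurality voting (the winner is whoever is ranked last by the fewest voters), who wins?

Option 4

Last-place votes: Option 1 29, Option 2 11, Option 3 26, Option 4 9.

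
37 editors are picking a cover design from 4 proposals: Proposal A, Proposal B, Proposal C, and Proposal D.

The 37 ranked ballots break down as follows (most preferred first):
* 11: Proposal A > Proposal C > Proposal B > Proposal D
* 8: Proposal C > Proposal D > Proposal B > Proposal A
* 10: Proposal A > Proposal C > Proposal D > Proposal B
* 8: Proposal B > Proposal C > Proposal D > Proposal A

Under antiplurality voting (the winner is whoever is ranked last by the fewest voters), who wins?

Last-place votes: Proposal A 16, Proposal B 10, Proposal C 0, Proposal D 11.

Proposal C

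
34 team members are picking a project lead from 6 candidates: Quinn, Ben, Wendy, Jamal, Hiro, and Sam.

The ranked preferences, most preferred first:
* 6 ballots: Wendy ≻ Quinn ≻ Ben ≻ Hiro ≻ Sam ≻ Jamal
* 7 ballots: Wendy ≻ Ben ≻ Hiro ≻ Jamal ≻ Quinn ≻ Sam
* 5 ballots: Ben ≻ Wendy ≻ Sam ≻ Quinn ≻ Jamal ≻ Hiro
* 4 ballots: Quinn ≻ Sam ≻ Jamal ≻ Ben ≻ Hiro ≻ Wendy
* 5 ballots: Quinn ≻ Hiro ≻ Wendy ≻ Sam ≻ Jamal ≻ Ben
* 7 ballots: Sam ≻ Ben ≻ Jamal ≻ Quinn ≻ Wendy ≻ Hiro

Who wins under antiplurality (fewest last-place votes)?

Last-place votes: Quinn 0, Ben 5, Wendy 4, Jamal 6, Hiro 12, Sam 7.

Quinn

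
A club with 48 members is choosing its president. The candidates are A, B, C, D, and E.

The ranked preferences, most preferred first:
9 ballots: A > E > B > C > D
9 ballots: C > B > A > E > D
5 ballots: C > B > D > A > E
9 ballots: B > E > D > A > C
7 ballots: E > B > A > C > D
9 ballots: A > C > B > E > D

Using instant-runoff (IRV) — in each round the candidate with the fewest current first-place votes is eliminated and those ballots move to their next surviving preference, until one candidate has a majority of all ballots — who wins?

Round 1: A 18, B 9, C 14, D 0, E 7. D eliminated.
Round 2: A 18, B 9, C 14, E 7. E eliminated.
Round 3: A 18, B 16, C 14. C eliminated.
Round 4: A 18, B 30. B has a majority (≥25).

B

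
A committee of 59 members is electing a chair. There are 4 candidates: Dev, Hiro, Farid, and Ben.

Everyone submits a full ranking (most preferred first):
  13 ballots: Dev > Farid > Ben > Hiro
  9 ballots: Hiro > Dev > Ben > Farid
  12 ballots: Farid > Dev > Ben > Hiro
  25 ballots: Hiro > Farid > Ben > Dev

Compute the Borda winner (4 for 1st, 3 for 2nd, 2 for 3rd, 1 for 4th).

Dev: 13×4 + 9×3 + 12×3 + 25×1 = 140
Hiro: 13×1 + 9×4 + 12×1 + 25×4 = 161
Farid: 13×3 + 9×1 + 12×4 + 25×3 = 171
Ben: 13×2 + 9×2 + 12×2 + 25×2 = 118

Farid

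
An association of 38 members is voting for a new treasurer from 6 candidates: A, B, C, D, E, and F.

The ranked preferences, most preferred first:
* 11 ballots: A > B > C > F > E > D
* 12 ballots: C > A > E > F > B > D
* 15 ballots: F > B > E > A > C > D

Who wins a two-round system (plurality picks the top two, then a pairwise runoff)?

Round 1 first-place votes: A 11, B 0, C 12, D 0, E 0, F 15. F and C advance.
Runoff: F is ranked above C on 15 ballots, C above F on 23.

C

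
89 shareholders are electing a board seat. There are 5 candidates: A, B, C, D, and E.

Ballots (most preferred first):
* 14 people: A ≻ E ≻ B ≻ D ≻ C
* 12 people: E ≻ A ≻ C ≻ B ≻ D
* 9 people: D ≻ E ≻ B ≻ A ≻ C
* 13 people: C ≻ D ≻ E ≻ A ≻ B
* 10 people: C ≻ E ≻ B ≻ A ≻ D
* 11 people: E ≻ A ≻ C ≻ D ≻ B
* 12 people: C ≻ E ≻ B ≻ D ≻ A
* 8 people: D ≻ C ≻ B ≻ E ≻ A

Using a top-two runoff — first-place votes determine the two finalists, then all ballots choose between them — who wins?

Round 1 first-place votes: A 14, B 0, C 35, D 17, E 23. C and E advance.
Runoff: C is ranked above E on 43 ballots, E above C on 46.

E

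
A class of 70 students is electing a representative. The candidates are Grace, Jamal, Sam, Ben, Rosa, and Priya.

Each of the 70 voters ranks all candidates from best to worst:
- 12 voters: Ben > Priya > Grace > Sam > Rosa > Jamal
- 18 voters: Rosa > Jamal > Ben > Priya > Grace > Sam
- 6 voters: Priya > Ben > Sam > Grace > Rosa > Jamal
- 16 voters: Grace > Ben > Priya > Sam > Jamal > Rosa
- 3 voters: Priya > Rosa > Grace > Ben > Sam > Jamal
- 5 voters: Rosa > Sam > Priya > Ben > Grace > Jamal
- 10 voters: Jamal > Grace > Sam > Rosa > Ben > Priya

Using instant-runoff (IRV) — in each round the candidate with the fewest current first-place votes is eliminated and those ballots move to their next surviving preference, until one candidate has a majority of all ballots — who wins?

Round 1: Grace 16, Jamal 10, Sam 0, Ben 12, Rosa 23, Priya 9. Sam eliminated.
Round 2: Grace 16, Jamal 10, Ben 12, Rosa 23, Priya 9. Priya eliminated.
Round 3: Grace 16, Jamal 10, Ben 18, Rosa 26. Jamal eliminated.
Round 4: Grace 26, Ben 18, Rosa 26. Ben eliminated.
Round 5: Grace 44, Rosa 26. Grace has a majority (≥36).

Grace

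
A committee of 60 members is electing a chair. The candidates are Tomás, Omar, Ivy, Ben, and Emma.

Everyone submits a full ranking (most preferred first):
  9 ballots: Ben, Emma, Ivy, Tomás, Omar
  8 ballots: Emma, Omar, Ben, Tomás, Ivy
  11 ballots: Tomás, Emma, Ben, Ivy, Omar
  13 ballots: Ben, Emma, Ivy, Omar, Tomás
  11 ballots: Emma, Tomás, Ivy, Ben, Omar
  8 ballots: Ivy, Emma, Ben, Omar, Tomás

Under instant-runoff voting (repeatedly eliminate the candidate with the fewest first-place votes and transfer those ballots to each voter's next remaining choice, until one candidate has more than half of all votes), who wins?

Round 1: Tomás 11, Omar 0, Ivy 8, Ben 22, Emma 19. Omar eliminated.
Round 2: Tomás 11, Ivy 8, Ben 22, Emma 19. Ivy eliminated.
Round 3: Tomás 11, Ben 22, Emma 27. Tomás eliminated.
Round 4: Ben 22, Emma 38. Emma has a majority (≥31).

Emma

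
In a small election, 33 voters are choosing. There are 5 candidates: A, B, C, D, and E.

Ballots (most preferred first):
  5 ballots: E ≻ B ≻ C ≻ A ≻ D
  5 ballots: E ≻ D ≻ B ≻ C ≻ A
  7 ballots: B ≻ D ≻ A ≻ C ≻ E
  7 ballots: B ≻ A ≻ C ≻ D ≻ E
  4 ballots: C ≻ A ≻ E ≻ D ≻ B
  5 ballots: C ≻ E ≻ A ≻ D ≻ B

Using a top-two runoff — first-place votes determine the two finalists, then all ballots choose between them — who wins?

Round 1 first-place votes: A 0, B 14, C 9, D 0, E 10. B and E advance.
Runoff: B is ranked above E on 14 ballots, E above B on 19.

E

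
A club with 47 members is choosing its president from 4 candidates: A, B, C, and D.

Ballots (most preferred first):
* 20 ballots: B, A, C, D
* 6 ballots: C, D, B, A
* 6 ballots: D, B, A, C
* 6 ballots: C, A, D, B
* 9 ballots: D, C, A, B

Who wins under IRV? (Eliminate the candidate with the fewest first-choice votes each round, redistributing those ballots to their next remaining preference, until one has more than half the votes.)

D

Round 1: A 0, B 20, C 12, D 15. A eliminated.
Round 2: B 20, C 12, D 15. C eliminated.
Round 3: B 20, D 27. D has a majority (≥24).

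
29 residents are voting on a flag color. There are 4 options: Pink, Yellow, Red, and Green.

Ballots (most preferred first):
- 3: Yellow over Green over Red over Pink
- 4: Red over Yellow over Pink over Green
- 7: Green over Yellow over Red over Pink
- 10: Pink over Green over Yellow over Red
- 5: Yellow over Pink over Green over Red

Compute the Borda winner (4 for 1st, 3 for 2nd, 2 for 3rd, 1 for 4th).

Pink: 3×1 + 4×2 + 7×1 + 10×4 + 5×3 = 73
Yellow: 3×4 + 4×3 + 7×3 + 10×2 + 5×4 = 85
Red: 3×2 + 4×4 + 7×2 + 10×1 + 5×1 = 51
Green: 3×3 + 4×1 + 7×4 + 10×3 + 5×2 = 81

Yellow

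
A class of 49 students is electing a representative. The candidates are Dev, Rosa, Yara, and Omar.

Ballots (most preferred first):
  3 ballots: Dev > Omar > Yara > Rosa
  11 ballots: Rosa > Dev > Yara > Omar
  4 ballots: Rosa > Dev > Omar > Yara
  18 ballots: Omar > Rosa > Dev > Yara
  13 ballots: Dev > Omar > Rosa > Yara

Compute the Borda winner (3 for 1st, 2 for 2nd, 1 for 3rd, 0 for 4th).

Dev: 3×3 + 11×2 + 4×2 + 18×1 + 13×3 = 96
Rosa: 3×0 + 11×3 + 4×3 + 18×2 + 13×1 = 94
Yara: 3×1 + 11×1 + 4×0 + 18×0 + 13×0 = 14
Omar: 3×2 + 11×0 + 4×1 + 18×3 + 13×2 = 90

Dev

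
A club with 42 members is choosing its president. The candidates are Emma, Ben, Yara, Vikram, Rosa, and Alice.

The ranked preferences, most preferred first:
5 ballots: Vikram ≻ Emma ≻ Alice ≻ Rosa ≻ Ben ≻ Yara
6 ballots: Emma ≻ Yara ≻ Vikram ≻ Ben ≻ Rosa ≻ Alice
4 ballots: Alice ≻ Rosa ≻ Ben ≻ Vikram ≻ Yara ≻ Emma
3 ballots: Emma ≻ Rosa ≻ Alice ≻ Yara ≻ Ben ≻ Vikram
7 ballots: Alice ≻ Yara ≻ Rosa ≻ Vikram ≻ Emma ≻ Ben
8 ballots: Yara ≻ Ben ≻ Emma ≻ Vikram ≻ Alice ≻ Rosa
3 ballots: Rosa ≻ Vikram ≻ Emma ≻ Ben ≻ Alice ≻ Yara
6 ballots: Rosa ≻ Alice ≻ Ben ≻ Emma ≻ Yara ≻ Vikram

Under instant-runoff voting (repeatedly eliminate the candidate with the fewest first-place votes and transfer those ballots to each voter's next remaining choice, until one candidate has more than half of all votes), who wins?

Emma

Round 1: Emma 9, Ben 0, Yara 8, Vikram 5, Rosa 9, Alice 11. Ben eliminated.
Round 2: Emma 9, Yara 8, Vikram 5, Rosa 9, Alice 11. Vikram eliminated.
Round 3: Emma 14, Yara 8, Rosa 9, Alice 11. Yara eliminated.
Round 4: Emma 22, Rosa 9, Alice 11. Emma has a majority (≥22).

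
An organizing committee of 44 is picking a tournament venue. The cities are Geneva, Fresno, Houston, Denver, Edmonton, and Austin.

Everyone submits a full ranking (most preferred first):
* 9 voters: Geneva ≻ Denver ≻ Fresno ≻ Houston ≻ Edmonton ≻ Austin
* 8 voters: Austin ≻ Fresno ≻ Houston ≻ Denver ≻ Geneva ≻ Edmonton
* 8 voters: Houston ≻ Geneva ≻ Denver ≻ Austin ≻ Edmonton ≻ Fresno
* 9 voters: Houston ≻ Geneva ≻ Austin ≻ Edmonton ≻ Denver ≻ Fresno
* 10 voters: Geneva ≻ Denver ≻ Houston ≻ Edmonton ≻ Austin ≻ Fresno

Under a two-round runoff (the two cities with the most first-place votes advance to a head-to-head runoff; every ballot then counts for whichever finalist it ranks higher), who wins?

Houston

Round 1 first-place votes: Geneva 19, Fresno 0, Houston 17, Denver 0, Edmonton 0, Austin 8. Geneva and Houston advance.
Runoff: Geneva is ranked above Houston on 19 ballots, Houston above Geneva on 25.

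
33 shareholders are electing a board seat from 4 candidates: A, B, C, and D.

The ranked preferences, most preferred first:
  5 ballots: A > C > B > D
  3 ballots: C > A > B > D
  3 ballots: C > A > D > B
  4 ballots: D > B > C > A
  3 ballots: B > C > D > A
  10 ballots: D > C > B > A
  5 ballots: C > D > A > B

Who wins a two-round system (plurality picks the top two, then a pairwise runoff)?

Round 1 first-place votes: A 5, B 3, C 11, D 14. D and C advance.
Runoff: D is ranked above C on 14 ballots, C above D on 19.

C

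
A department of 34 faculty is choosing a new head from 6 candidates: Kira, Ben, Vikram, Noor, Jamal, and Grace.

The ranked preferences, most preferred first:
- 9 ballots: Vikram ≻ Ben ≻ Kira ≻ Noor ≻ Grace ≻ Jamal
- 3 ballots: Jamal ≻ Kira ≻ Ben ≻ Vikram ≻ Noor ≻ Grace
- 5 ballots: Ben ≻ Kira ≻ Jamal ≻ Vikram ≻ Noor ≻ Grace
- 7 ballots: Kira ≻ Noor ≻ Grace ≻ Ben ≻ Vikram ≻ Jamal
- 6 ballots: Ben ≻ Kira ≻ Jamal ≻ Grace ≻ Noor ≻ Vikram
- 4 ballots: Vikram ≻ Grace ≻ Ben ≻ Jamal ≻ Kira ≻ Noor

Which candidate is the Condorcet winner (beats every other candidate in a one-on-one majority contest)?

Ben vs Kira: 24–10
Ben vs Vikram: 21–13
Ben vs Noor: 27–7
Ben vs Jamal: 31–3
Ben vs Grace: 23–11
Ben beats every other candidate.

Ben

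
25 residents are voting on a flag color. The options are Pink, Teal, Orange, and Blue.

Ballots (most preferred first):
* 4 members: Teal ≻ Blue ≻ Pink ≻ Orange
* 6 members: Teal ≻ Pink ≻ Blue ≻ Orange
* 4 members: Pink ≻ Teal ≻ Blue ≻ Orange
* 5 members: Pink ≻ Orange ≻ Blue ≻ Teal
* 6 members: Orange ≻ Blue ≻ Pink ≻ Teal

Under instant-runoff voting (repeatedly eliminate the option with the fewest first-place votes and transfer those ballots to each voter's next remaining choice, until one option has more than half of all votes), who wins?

Pink

Round 1: Pink 9, Teal 10, Orange 6, Blue 0. Blue eliminated.
Round 2: Pink 9, Teal 10, Orange 6. Orange eliminated.
Round 3: Pink 15, Teal 10. Pink has a majority (≥13).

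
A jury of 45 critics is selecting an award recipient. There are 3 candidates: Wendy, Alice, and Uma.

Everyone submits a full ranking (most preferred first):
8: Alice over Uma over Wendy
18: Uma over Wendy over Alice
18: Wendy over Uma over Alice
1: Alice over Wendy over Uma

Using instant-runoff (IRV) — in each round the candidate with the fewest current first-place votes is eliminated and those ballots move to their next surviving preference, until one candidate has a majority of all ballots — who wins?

Uma

Round 1: Wendy 18, Alice 9, Uma 18. Alice eliminated.
Round 2: Wendy 19, Uma 26. Uma has a majority (≥23).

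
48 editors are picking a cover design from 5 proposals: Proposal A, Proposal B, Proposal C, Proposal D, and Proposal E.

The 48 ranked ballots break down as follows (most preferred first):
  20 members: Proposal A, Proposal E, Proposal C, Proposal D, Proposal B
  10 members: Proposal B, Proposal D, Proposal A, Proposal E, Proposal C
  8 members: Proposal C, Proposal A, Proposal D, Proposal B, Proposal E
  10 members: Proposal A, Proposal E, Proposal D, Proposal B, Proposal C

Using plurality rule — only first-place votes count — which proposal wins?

First-place votes: Proposal A 30, Proposal B 10, Proposal C 8, Proposal D 0, Proposal E 0.

Proposal A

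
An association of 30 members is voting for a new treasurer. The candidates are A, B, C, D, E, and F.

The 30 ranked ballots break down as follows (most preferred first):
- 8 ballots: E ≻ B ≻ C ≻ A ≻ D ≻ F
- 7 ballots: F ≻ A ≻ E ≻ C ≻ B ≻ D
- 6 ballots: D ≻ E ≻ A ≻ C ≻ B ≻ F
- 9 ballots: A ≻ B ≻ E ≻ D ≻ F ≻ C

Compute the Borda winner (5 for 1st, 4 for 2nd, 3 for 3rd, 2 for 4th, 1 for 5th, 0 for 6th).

A: 8×2 + 7×4 + 6×3 + 9×5 = 107
B: 8×4 + 7×1 + 6×1 + 9×4 = 81
C: 8×3 + 7×2 + 6×2 + 9×0 = 50
D: 8×1 + 7×0 + 6×5 + 9×2 = 56
E: 8×5 + 7×3 + 6×4 + 9×3 = 112
F: 8×0 + 7×5 + 6×0 + 9×1 = 44

E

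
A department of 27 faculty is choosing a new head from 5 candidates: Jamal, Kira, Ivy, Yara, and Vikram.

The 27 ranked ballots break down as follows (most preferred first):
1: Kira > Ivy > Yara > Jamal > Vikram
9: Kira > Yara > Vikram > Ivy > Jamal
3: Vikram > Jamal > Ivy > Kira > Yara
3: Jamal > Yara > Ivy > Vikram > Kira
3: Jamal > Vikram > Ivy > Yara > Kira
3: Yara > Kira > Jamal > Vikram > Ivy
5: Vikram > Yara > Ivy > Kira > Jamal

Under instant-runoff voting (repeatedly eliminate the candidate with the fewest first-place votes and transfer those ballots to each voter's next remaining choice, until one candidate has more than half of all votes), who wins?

Round 1: Jamal 6, Kira 10, Ivy 0, Yara 3, Vikram 8. Ivy eliminated.
Round 2: Jamal 6, Kira 10, Yara 3, Vikram 8. Yara eliminated.
Round 3: Jamal 6, Kira 13, Vikram 8. Jamal eliminated.
Round 4: Kira 13, Vikram 14. Vikram has a majority (≥14).

Vikram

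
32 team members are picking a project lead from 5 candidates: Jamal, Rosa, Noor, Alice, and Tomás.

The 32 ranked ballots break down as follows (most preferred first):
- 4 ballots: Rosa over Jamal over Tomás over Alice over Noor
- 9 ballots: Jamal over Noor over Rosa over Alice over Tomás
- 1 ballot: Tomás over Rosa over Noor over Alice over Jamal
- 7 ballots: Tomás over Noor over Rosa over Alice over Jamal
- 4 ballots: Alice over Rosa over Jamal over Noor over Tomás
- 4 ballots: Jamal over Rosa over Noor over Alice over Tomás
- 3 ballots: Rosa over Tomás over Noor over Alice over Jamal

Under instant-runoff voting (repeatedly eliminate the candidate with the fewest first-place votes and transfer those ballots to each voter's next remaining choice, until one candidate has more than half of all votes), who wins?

Rosa

Round 1: Jamal 13, Rosa 7, Noor 0, Alice 4, Tomás 8. Noor eliminated.
Round 2: Jamal 13, Rosa 7, Alice 4, Tomás 8. Alice eliminated.
Round 3: Jamal 13, Rosa 11, Tomás 8. Tomás eliminated.
Round 4: Jamal 13, Rosa 19. Rosa has a majority (≥17).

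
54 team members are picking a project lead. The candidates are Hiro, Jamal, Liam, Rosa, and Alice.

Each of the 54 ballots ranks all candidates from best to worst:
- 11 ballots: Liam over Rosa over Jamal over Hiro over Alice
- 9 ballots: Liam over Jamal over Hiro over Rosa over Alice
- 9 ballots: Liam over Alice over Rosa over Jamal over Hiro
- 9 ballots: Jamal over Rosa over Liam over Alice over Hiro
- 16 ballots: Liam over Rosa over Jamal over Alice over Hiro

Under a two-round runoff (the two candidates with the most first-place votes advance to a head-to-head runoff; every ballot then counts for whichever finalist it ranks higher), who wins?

Liam

Round 1 first-place votes: Hiro 0, Jamal 9, Liam 45, Rosa 0, Alice 0. Liam and Jamal advance.
Runoff: Liam is ranked above Jamal on 45 ballots, Jamal above Liam on 9.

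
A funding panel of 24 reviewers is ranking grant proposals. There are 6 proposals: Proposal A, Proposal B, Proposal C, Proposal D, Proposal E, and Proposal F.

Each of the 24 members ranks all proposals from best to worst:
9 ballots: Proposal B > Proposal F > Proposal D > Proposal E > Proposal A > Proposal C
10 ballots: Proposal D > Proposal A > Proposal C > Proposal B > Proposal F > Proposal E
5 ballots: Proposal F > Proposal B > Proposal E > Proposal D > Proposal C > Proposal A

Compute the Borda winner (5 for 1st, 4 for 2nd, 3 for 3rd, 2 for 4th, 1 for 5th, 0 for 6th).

Proposal A: 9×1 + 10×4 + 5×0 = 49
Proposal B: 9×5 + 10×2 + 5×4 = 85
Proposal C: 9×0 + 10×3 + 5×1 = 35
Proposal D: 9×3 + 10×5 + 5×2 = 87
Proposal E: 9×2 + 10×0 + 5×3 = 33
Proposal F: 9×4 + 10×1 + 5×5 = 71

Proposal D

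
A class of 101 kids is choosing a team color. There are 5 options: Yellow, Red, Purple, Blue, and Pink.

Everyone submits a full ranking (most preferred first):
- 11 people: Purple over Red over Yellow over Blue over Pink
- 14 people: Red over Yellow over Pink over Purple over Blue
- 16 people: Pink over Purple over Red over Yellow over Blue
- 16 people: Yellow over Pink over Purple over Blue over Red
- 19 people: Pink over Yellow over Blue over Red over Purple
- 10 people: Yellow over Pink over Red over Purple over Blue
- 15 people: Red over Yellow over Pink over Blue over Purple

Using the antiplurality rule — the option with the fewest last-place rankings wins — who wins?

Last-place votes: Yellow 0, Red 16, Purple 34, Blue 40, Pink 11.

Yellow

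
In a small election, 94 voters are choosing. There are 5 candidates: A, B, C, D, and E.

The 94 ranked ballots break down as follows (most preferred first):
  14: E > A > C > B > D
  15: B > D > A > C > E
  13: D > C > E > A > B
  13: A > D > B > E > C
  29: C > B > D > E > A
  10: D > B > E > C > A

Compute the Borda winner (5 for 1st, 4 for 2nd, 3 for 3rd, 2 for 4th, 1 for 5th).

A: 14×4 + 15×3 + 13×2 + 13×5 + 29×1 + 10×1 = 231
B: 14×2 + 15×5 + 13×1 + 13×3 + 29×4 + 10×4 = 311
C: 14×3 + 15×2 + 13×4 + 13×1 + 29×5 + 10×2 = 302
D: 14×1 + 15×4 + 13×5 + 13×4 + 29×3 + 10×5 = 328
E: 14×5 + 15×1 + 13×3 + 13×2 + 29×2 + 10×3 = 238

D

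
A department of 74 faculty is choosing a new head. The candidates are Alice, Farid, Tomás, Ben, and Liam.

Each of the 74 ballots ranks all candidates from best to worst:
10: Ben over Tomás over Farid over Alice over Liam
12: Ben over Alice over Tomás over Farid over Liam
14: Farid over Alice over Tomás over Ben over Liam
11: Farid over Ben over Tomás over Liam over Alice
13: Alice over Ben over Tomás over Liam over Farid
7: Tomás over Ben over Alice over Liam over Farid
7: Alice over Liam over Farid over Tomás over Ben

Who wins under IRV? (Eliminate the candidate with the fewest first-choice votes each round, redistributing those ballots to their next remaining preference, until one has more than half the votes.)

Ben

Round 1: Alice 20, Farid 25, Tomás 7, Ben 22, Liam 0. Liam eliminated.
Round 2: Alice 20, Farid 25, Tomás 7, Ben 22. Tomás eliminated.
Round 3: Alice 20, Farid 25, Ben 29. Alice eliminated.
Round 4: Farid 32, Ben 42. Ben has a majority (≥38).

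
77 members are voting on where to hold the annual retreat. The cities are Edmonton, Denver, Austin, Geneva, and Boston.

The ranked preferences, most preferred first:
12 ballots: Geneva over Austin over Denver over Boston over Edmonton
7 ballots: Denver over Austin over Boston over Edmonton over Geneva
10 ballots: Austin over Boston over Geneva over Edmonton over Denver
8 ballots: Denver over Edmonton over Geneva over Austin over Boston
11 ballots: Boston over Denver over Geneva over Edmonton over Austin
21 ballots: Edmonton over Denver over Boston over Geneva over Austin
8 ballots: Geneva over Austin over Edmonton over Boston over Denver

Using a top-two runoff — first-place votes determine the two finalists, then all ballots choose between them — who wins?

Geneva

Round 1 first-place votes: Edmonton 21, Denver 15, Austin 10, Geneva 20, Boston 11. Edmonton and Geneva advance.
Runoff: Edmonton is ranked above Geneva on 36 ballots, Geneva above Edmonton on 41.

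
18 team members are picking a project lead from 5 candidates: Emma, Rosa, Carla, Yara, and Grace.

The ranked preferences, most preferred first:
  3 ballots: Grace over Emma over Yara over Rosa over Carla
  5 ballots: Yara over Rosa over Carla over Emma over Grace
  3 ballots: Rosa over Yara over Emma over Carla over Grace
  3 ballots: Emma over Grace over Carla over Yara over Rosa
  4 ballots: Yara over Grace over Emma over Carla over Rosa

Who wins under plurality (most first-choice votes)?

First-place votes: Emma 3, Rosa 3, Carla 0, Yara 9, Grace 3.

Yara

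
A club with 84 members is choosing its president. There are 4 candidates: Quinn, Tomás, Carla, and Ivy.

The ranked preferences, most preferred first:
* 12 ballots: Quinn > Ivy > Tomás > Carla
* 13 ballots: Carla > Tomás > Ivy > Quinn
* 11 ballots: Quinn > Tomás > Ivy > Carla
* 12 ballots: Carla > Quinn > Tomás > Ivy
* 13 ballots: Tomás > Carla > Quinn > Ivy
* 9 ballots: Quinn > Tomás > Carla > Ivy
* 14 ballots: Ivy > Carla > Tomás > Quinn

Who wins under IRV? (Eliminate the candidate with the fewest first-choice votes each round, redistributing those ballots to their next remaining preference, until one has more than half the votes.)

Carla

Round 1: Quinn 32, Tomás 13, Carla 25, Ivy 14. Tomás eliminated.
Round 2: Quinn 32, Carla 38, Ivy 14. Ivy eliminated.
Round 3: Quinn 32, Carla 52. Carla has a majority (≥43).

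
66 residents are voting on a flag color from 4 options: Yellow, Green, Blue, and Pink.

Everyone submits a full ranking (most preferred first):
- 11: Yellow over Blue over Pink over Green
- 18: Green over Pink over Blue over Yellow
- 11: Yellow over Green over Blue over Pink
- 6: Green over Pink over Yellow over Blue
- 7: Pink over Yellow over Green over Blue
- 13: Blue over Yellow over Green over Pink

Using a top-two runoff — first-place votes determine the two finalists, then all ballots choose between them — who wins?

Round 1 first-place votes: Yellow 22, Green 24, Blue 13, Pink 7. Green and Yellow advance.
Runoff: Green is ranked above Yellow on 24 ballots, Yellow above Green on 42.

Yellow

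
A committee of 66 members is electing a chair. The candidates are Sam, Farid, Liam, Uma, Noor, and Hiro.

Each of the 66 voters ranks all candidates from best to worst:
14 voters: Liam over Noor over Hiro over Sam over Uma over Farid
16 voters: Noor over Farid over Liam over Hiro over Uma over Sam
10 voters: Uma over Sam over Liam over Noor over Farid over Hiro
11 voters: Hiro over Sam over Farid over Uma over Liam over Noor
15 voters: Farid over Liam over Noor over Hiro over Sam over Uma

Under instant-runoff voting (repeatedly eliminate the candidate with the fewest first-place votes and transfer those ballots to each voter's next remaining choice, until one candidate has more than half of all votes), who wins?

Farid

Round 1: Sam 0, Farid 15, Liam 14, Uma 10, Noor 16, Hiro 11. Sam eliminated.
Round 2: Farid 15, Liam 14, Uma 10, Noor 16, Hiro 11. Uma eliminated.
Round 3: Farid 15, Liam 24, Noor 16, Hiro 11. Hiro eliminated.
Round 4: Farid 26, Liam 24, Noor 16. Noor eliminated.
Round 5: Farid 42, Liam 24. Farid has a majority (≥34).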